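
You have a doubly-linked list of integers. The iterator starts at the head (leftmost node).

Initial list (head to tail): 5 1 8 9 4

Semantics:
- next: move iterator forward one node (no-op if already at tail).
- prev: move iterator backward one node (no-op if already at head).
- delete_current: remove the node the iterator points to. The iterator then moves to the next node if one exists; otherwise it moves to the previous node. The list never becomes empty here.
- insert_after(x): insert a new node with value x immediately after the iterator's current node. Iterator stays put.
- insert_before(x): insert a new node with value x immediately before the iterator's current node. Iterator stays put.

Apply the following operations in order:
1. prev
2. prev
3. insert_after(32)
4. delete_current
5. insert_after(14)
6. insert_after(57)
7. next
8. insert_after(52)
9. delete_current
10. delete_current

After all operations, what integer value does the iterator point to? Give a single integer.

Answer: 14

Derivation:
After 1 (prev): list=[5, 1, 8, 9, 4] cursor@5
After 2 (prev): list=[5, 1, 8, 9, 4] cursor@5
After 3 (insert_after(32)): list=[5, 32, 1, 8, 9, 4] cursor@5
After 4 (delete_current): list=[32, 1, 8, 9, 4] cursor@32
After 5 (insert_after(14)): list=[32, 14, 1, 8, 9, 4] cursor@32
After 6 (insert_after(57)): list=[32, 57, 14, 1, 8, 9, 4] cursor@32
After 7 (next): list=[32, 57, 14, 1, 8, 9, 4] cursor@57
After 8 (insert_after(52)): list=[32, 57, 52, 14, 1, 8, 9, 4] cursor@57
After 9 (delete_current): list=[32, 52, 14, 1, 8, 9, 4] cursor@52
After 10 (delete_current): list=[32, 14, 1, 8, 9, 4] cursor@14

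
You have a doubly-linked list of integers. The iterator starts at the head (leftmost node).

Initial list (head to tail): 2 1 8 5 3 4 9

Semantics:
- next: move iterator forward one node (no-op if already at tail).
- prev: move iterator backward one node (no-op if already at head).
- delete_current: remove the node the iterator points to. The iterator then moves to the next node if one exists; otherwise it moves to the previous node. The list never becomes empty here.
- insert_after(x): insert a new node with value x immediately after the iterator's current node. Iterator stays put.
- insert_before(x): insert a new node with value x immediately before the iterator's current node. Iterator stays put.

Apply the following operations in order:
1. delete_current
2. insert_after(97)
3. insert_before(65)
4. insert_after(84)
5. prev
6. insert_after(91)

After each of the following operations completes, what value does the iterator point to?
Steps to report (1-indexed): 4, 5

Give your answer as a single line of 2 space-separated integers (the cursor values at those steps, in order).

Answer: 1 65

Derivation:
After 1 (delete_current): list=[1, 8, 5, 3, 4, 9] cursor@1
After 2 (insert_after(97)): list=[1, 97, 8, 5, 3, 4, 9] cursor@1
After 3 (insert_before(65)): list=[65, 1, 97, 8, 5, 3, 4, 9] cursor@1
After 4 (insert_after(84)): list=[65, 1, 84, 97, 8, 5, 3, 4, 9] cursor@1
After 5 (prev): list=[65, 1, 84, 97, 8, 5, 3, 4, 9] cursor@65
After 6 (insert_after(91)): list=[65, 91, 1, 84, 97, 8, 5, 3, 4, 9] cursor@65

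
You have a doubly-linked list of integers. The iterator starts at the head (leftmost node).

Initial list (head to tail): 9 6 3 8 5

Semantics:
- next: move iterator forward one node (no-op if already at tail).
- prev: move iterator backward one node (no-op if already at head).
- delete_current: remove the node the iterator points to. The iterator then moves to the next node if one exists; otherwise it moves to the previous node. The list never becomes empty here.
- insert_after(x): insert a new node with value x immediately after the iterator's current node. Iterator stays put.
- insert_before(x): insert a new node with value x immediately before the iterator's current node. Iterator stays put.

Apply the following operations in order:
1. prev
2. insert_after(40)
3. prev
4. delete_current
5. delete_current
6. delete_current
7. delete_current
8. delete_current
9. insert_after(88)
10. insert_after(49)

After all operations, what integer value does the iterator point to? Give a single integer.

Answer: 5

Derivation:
After 1 (prev): list=[9, 6, 3, 8, 5] cursor@9
After 2 (insert_after(40)): list=[9, 40, 6, 3, 8, 5] cursor@9
After 3 (prev): list=[9, 40, 6, 3, 8, 5] cursor@9
After 4 (delete_current): list=[40, 6, 3, 8, 5] cursor@40
After 5 (delete_current): list=[6, 3, 8, 5] cursor@6
After 6 (delete_current): list=[3, 8, 5] cursor@3
After 7 (delete_current): list=[8, 5] cursor@8
After 8 (delete_current): list=[5] cursor@5
After 9 (insert_after(88)): list=[5, 88] cursor@5
After 10 (insert_after(49)): list=[5, 49, 88] cursor@5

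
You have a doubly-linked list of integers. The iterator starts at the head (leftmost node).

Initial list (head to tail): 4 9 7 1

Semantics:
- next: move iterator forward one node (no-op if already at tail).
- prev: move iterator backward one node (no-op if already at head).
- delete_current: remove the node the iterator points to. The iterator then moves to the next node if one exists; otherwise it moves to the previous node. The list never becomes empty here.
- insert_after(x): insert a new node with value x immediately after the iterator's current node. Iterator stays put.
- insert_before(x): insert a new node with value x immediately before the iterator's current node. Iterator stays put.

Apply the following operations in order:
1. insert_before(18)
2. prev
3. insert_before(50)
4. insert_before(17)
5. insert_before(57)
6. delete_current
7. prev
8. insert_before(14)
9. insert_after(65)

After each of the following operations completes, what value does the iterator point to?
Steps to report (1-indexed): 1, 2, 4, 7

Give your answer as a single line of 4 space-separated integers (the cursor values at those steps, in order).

After 1 (insert_before(18)): list=[18, 4, 9, 7, 1] cursor@4
After 2 (prev): list=[18, 4, 9, 7, 1] cursor@18
After 3 (insert_before(50)): list=[50, 18, 4, 9, 7, 1] cursor@18
After 4 (insert_before(17)): list=[50, 17, 18, 4, 9, 7, 1] cursor@18
After 5 (insert_before(57)): list=[50, 17, 57, 18, 4, 9, 7, 1] cursor@18
After 6 (delete_current): list=[50, 17, 57, 4, 9, 7, 1] cursor@4
After 7 (prev): list=[50, 17, 57, 4, 9, 7, 1] cursor@57
After 8 (insert_before(14)): list=[50, 17, 14, 57, 4, 9, 7, 1] cursor@57
After 9 (insert_after(65)): list=[50, 17, 14, 57, 65, 4, 9, 7, 1] cursor@57

Answer: 4 18 18 57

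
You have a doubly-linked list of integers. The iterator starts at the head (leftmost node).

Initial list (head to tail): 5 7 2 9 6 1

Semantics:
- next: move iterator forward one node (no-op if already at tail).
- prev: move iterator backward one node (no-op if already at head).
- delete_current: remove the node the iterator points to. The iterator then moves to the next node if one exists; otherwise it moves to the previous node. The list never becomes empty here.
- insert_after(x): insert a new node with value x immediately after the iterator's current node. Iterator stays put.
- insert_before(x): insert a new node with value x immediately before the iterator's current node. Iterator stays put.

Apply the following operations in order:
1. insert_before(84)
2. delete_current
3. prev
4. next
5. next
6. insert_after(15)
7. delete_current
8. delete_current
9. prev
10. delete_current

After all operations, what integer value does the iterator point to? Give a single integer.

Answer: 9

Derivation:
After 1 (insert_before(84)): list=[84, 5, 7, 2, 9, 6, 1] cursor@5
After 2 (delete_current): list=[84, 7, 2, 9, 6, 1] cursor@7
After 3 (prev): list=[84, 7, 2, 9, 6, 1] cursor@84
After 4 (next): list=[84, 7, 2, 9, 6, 1] cursor@7
After 5 (next): list=[84, 7, 2, 9, 6, 1] cursor@2
After 6 (insert_after(15)): list=[84, 7, 2, 15, 9, 6, 1] cursor@2
After 7 (delete_current): list=[84, 7, 15, 9, 6, 1] cursor@15
After 8 (delete_current): list=[84, 7, 9, 6, 1] cursor@9
After 9 (prev): list=[84, 7, 9, 6, 1] cursor@7
After 10 (delete_current): list=[84, 9, 6, 1] cursor@9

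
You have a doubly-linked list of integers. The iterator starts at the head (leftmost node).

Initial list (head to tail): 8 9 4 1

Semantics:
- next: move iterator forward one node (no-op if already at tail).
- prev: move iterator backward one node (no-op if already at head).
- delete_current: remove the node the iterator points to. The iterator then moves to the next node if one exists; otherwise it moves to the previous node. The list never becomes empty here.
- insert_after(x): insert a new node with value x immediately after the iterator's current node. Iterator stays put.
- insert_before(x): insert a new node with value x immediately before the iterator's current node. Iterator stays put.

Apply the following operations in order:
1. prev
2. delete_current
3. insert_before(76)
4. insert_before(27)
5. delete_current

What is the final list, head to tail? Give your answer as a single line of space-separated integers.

Answer: 76 27 4 1

Derivation:
After 1 (prev): list=[8, 9, 4, 1] cursor@8
After 2 (delete_current): list=[9, 4, 1] cursor@9
After 3 (insert_before(76)): list=[76, 9, 4, 1] cursor@9
After 4 (insert_before(27)): list=[76, 27, 9, 4, 1] cursor@9
After 5 (delete_current): list=[76, 27, 4, 1] cursor@4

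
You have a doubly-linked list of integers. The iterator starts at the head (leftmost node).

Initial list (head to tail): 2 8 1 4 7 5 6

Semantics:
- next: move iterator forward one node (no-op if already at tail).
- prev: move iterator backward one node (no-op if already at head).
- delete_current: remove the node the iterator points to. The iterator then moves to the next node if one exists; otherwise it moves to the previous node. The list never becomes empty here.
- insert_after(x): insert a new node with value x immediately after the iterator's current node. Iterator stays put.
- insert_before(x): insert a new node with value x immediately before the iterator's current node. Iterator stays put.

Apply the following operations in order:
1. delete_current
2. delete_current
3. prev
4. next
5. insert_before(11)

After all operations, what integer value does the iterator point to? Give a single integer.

After 1 (delete_current): list=[8, 1, 4, 7, 5, 6] cursor@8
After 2 (delete_current): list=[1, 4, 7, 5, 6] cursor@1
After 3 (prev): list=[1, 4, 7, 5, 6] cursor@1
After 4 (next): list=[1, 4, 7, 5, 6] cursor@4
After 5 (insert_before(11)): list=[1, 11, 4, 7, 5, 6] cursor@4

Answer: 4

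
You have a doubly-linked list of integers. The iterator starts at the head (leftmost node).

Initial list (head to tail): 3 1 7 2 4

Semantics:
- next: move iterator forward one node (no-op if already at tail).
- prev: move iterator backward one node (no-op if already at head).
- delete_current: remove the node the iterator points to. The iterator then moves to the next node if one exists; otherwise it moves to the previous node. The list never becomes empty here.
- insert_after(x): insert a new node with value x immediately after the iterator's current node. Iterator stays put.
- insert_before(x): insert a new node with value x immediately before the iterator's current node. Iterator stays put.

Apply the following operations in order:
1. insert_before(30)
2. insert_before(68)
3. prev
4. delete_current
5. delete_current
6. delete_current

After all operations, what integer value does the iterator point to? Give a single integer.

After 1 (insert_before(30)): list=[30, 3, 1, 7, 2, 4] cursor@3
After 2 (insert_before(68)): list=[30, 68, 3, 1, 7, 2, 4] cursor@3
After 3 (prev): list=[30, 68, 3, 1, 7, 2, 4] cursor@68
After 4 (delete_current): list=[30, 3, 1, 7, 2, 4] cursor@3
After 5 (delete_current): list=[30, 1, 7, 2, 4] cursor@1
After 6 (delete_current): list=[30, 7, 2, 4] cursor@7

Answer: 7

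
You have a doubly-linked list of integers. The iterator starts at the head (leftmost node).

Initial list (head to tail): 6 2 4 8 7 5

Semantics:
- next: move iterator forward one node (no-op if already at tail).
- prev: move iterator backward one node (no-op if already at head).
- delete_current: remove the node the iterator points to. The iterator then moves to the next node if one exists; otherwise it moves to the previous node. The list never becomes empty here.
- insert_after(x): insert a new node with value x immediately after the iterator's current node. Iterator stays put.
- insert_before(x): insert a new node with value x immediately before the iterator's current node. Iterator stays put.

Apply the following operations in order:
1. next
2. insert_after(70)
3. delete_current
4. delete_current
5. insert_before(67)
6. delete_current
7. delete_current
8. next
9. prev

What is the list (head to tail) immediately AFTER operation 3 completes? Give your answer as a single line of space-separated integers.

After 1 (next): list=[6, 2, 4, 8, 7, 5] cursor@2
After 2 (insert_after(70)): list=[6, 2, 70, 4, 8, 7, 5] cursor@2
After 3 (delete_current): list=[6, 70, 4, 8, 7, 5] cursor@70

Answer: 6 70 4 8 7 5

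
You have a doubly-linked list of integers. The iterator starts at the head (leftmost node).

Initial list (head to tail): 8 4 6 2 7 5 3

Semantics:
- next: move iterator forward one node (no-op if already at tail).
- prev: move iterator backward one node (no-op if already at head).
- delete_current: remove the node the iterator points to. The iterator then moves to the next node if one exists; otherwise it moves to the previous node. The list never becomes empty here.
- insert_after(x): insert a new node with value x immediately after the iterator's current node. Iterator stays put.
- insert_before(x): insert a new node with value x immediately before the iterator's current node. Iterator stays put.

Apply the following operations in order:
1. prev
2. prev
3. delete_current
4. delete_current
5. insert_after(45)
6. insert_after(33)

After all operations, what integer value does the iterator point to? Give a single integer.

Answer: 6

Derivation:
After 1 (prev): list=[8, 4, 6, 2, 7, 5, 3] cursor@8
After 2 (prev): list=[8, 4, 6, 2, 7, 5, 3] cursor@8
After 3 (delete_current): list=[4, 6, 2, 7, 5, 3] cursor@4
After 4 (delete_current): list=[6, 2, 7, 5, 3] cursor@6
After 5 (insert_after(45)): list=[6, 45, 2, 7, 5, 3] cursor@6
After 6 (insert_after(33)): list=[6, 33, 45, 2, 7, 5, 3] cursor@6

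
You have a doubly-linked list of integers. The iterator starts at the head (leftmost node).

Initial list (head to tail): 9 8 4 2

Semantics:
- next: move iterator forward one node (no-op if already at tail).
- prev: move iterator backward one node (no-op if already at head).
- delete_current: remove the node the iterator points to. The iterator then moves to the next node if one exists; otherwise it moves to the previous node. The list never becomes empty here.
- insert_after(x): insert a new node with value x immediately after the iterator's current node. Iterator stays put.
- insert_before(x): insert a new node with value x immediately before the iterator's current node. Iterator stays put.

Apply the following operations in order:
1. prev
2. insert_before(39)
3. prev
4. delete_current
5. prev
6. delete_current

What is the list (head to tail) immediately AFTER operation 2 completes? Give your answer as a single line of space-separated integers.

After 1 (prev): list=[9, 8, 4, 2] cursor@9
After 2 (insert_before(39)): list=[39, 9, 8, 4, 2] cursor@9

Answer: 39 9 8 4 2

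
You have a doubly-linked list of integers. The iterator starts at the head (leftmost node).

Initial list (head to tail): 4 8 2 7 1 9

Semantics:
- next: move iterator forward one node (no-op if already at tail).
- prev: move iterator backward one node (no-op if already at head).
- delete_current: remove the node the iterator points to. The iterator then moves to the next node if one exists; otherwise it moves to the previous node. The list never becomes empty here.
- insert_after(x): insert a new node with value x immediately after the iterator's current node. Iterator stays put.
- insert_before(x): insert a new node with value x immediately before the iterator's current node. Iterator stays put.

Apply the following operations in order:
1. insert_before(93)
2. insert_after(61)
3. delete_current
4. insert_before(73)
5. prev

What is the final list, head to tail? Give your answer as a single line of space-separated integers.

Answer: 93 73 61 8 2 7 1 9

Derivation:
After 1 (insert_before(93)): list=[93, 4, 8, 2, 7, 1, 9] cursor@4
After 2 (insert_after(61)): list=[93, 4, 61, 8, 2, 7, 1, 9] cursor@4
After 3 (delete_current): list=[93, 61, 8, 2, 7, 1, 9] cursor@61
After 4 (insert_before(73)): list=[93, 73, 61, 8, 2, 7, 1, 9] cursor@61
After 5 (prev): list=[93, 73, 61, 8, 2, 7, 1, 9] cursor@73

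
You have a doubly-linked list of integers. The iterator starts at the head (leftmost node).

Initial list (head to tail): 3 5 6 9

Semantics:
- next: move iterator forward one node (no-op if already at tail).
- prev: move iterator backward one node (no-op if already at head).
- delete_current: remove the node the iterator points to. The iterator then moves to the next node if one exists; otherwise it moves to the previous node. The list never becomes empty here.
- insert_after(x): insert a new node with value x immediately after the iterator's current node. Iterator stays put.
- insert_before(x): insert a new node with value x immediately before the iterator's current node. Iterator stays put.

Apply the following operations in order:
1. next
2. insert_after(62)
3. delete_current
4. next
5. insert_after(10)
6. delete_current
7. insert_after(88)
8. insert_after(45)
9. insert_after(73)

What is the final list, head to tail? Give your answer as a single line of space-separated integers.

After 1 (next): list=[3, 5, 6, 9] cursor@5
After 2 (insert_after(62)): list=[3, 5, 62, 6, 9] cursor@5
After 3 (delete_current): list=[3, 62, 6, 9] cursor@62
After 4 (next): list=[3, 62, 6, 9] cursor@6
After 5 (insert_after(10)): list=[3, 62, 6, 10, 9] cursor@6
After 6 (delete_current): list=[3, 62, 10, 9] cursor@10
After 7 (insert_after(88)): list=[3, 62, 10, 88, 9] cursor@10
After 8 (insert_after(45)): list=[3, 62, 10, 45, 88, 9] cursor@10
After 9 (insert_after(73)): list=[3, 62, 10, 73, 45, 88, 9] cursor@10

Answer: 3 62 10 73 45 88 9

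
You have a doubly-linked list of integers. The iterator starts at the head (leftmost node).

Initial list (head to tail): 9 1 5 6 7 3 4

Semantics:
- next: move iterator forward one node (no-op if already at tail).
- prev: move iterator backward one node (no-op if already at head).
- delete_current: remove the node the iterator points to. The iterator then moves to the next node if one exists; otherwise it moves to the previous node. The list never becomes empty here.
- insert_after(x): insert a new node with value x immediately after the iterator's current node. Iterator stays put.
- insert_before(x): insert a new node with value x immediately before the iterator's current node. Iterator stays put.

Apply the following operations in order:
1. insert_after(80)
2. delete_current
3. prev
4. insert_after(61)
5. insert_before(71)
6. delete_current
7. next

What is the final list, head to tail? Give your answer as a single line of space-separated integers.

Answer: 71 61 1 5 6 7 3 4

Derivation:
After 1 (insert_after(80)): list=[9, 80, 1, 5, 6, 7, 3, 4] cursor@9
After 2 (delete_current): list=[80, 1, 5, 6, 7, 3, 4] cursor@80
After 3 (prev): list=[80, 1, 5, 6, 7, 3, 4] cursor@80
After 4 (insert_after(61)): list=[80, 61, 1, 5, 6, 7, 3, 4] cursor@80
After 5 (insert_before(71)): list=[71, 80, 61, 1, 5, 6, 7, 3, 4] cursor@80
After 6 (delete_current): list=[71, 61, 1, 5, 6, 7, 3, 4] cursor@61
After 7 (next): list=[71, 61, 1, 5, 6, 7, 3, 4] cursor@1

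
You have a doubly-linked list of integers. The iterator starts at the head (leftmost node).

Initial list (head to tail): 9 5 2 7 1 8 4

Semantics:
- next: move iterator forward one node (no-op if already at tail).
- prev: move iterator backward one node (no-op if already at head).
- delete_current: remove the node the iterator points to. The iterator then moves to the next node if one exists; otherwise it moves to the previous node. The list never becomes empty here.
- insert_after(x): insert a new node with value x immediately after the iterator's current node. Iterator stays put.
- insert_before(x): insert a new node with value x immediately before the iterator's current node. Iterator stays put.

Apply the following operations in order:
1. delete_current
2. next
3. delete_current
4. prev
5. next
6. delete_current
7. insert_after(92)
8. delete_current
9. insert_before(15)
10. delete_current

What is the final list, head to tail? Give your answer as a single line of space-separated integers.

Answer: 5 15 8 4

Derivation:
After 1 (delete_current): list=[5, 2, 7, 1, 8, 4] cursor@5
After 2 (next): list=[5, 2, 7, 1, 8, 4] cursor@2
After 3 (delete_current): list=[5, 7, 1, 8, 4] cursor@7
After 4 (prev): list=[5, 7, 1, 8, 4] cursor@5
After 5 (next): list=[5, 7, 1, 8, 4] cursor@7
After 6 (delete_current): list=[5, 1, 8, 4] cursor@1
After 7 (insert_after(92)): list=[5, 1, 92, 8, 4] cursor@1
After 8 (delete_current): list=[5, 92, 8, 4] cursor@92
After 9 (insert_before(15)): list=[5, 15, 92, 8, 4] cursor@92
After 10 (delete_current): list=[5, 15, 8, 4] cursor@8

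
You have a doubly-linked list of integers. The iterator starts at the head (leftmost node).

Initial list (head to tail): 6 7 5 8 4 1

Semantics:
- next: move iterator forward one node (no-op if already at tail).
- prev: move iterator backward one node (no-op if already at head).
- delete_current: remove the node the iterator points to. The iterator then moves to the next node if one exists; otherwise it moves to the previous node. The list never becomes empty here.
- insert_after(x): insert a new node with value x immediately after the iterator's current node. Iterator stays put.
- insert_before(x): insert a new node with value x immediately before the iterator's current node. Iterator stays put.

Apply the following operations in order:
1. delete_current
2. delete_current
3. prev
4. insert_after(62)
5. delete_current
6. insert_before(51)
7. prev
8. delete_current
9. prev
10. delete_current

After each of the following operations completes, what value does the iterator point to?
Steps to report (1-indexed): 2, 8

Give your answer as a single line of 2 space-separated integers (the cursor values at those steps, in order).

Answer: 5 62

Derivation:
After 1 (delete_current): list=[7, 5, 8, 4, 1] cursor@7
After 2 (delete_current): list=[5, 8, 4, 1] cursor@5
After 3 (prev): list=[5, 8, 4, 1] cursor@5
After 4 (insert_after(62)): list=[5, 62, 8, 4, 1] cursor@5
After 5 (delete_current): list=[62, 8, 4, 1] cursor@62
After 6 (insert_before(51)): list=[51, 62, 8, 4, 1] cursor@62
After 7 (prev): list=[51, 62, 8, 4, 1] cursor@51
After 8 (delete_current): list=[62, 8, 4, 1] cursor@62
After 9 (prev): list=[62, 8, 4, 1] cursor@62
After 10 (delete_current): list=[8, 4, 1] cursor@8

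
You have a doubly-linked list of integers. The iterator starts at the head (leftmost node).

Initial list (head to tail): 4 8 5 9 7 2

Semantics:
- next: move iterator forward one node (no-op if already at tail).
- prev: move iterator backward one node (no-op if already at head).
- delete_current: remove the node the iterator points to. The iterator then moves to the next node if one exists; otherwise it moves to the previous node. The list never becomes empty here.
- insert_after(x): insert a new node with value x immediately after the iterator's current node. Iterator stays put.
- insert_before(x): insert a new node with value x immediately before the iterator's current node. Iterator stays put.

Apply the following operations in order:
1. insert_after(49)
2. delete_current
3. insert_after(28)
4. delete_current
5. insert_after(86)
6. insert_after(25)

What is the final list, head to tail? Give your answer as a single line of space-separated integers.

Answer: 28 25 86 8 5 9 7 2

Derivation:
After 1 (insert_after(49)): list=[4, 49, 8, 5, 9, 7, 2] cursor@4
After 2 (delete_current): list=[49, 8, 5, 9, 7, 2] cursor@49
After 3 (insert_after(28)): list=[49, 28, 8, 5, 9, 7, 2] cursor@49
After 4 (delete_current): list=[28, 8, 5, 9, 7, 2] cursor@28
After 5 (insert_after(86)): list=[28, 86, 8, 5, 9, 7, 2] cursor@28
After 6 (insert_after(25)): list=[28, 25, 86, 8, 5, 9, 7, 2] cursor@28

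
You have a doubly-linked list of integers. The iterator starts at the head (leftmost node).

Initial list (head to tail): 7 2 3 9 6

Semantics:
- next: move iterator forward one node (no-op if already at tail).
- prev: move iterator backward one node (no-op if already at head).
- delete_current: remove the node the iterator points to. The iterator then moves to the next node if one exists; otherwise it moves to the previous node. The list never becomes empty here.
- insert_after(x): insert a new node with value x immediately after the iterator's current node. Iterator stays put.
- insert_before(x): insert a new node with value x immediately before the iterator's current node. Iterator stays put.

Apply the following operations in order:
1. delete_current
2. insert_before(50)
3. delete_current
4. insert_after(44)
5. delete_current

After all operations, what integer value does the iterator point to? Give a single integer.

After 1 (delete_current): list=[2, 3, 9, 6] cursor@2
After 2 (insert_before(50)): list=[50, 2, 3, 9, 6] cursor@2
After 3 (delete_current): list=[50, 3, 9, 6] cursor@3
After 4 (insert_after(44)): list=[50, 3, 44, 9, 6] cursor@3
After 5 (delete_current): list=[50, 44, 9, 6] cursor@44

Answer: 44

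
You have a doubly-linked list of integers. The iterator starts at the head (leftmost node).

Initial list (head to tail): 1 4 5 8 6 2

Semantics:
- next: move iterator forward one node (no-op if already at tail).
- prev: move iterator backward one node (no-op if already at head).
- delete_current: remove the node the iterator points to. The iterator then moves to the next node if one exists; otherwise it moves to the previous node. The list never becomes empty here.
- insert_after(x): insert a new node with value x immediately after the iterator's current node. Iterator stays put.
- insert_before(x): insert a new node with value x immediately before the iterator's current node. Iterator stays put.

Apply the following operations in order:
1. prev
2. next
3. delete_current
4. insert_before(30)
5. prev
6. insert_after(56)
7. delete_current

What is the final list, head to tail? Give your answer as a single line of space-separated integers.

After 1 (prev): list=[1, 4, 5, 8, 6, 2] cursor@1
After 2 (next): list=[1, 4, 5, 8, 6, 2] cursor@4
After 3 (delete_current): list=[1, 5, 8, 6, 2] cursor@5
After 4 (insert_before(30)): list=[1, 30, 5, 8, 6, 2] cursor@5
After 5 (prev): list=[1, 30, 5, 8, 6, 2] cursor@30
After 6 (insert_after(56)): list=[1, 30, 56, 5, 8, 6, 2] cursor@30
After 7 (delete_current): list=[1, 56, 5, 8, 6, 2] cursor@56

Answer: 1 56 5 8 6 2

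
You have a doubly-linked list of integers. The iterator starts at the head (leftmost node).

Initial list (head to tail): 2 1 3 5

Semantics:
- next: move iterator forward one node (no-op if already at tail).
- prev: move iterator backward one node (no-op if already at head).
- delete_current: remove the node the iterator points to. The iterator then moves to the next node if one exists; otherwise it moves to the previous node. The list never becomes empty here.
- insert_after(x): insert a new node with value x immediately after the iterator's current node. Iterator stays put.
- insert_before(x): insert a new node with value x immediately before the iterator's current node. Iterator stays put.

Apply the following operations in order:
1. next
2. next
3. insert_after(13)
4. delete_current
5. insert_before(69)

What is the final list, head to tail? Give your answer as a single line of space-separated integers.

Answer: 2 1 69 13 5

Derivation:
After 1 (next): list=[2, 1, 3, 5] cursor@1
After 2 (next): list=[2, 1, 3, 5] cursor@3
After 3 (insert_after(13)): list=[2, 1, 3, 13, 5] cursor@3
After 4 (delete_current): list=[2, 1, 13, 5] cursor@13
After 5 (insert_before(69)): list=[2, 1, 69, 13, 5] cursor@13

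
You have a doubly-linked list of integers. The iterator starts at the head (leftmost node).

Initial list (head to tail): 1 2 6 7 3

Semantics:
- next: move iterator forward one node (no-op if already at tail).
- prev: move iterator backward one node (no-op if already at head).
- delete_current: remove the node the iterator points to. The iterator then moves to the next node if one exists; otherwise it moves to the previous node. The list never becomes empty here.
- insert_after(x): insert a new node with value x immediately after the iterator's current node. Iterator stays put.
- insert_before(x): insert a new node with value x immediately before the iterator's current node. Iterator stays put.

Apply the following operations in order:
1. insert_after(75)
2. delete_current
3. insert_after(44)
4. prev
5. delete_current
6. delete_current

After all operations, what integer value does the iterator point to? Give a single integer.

Answer: 2

Derivation:
After 1 (insert_after(75)): list=[1, 75, 2, 6, 7, 3] cursor@1
After 2 (delete_current): list=[75, 2, 6, 7, 3] cursor@75
After 3 (insert_after(44)): list=[75, 44, 2, 6, 7, 3] cursor@75
After 4 (prev): list=[75, 44, 2, 6, 7, 3] cursor@75
After 5 (delete_current): list=[44, 2, 6, 7, 3] cursor@44
After 6 (delete_current): list=[2, 6, 7, 3] cursor@2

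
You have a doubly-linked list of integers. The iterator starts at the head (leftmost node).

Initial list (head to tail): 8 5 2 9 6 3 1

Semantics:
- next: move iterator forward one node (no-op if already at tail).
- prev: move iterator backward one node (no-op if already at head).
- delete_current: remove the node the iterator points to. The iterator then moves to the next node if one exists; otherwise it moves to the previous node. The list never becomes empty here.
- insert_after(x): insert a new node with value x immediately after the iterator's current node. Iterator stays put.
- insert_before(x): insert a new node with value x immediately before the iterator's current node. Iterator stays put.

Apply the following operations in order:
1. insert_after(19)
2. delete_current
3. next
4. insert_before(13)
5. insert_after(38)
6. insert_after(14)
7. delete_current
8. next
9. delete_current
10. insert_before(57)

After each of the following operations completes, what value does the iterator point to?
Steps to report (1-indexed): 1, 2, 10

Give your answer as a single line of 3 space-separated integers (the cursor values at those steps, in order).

After 1 (insert_after(19)): list=[8, 19, 5, 2, 9, 6, 3, 1] cursor@8
After 2 (delete_current): list=[19, 5, 2, 9, 6, 3, 1] cursor@19
After 3 (next): list=[19, 5, 2, 9, 6, 3, 1] cursor@5
After 4 (insert_before(13)): list=[19, 13, 5, 2, 9, 6, 3, 1] cursor@5
After 5 (insert_after(38)): list=[19, 13, 5, 38, 2, 9, 6, 3, 1] cursor@5
After 6 (insert_after(14)): list=[19, 13, 5, 14, 38, 2, 9, 6, 3, 1] cursor@5
After 7 (delete_current): list=[19, 13, 14, 38, 2, 9, 6, 3, 1] cursor@14
After 8 (next): list=[19, 13, 14, 38, 2, 9, 6, 3, 1] cursor@38
After 9 (delete_current): list=[19, 13, 14, 2, 9, 6, 3, 1] cursor@2
After 10 (insert_before(57)): list=[19, 13, 14, 57, 2, 9, 6, 3, 1] cursor@2

Answer: 8 19 2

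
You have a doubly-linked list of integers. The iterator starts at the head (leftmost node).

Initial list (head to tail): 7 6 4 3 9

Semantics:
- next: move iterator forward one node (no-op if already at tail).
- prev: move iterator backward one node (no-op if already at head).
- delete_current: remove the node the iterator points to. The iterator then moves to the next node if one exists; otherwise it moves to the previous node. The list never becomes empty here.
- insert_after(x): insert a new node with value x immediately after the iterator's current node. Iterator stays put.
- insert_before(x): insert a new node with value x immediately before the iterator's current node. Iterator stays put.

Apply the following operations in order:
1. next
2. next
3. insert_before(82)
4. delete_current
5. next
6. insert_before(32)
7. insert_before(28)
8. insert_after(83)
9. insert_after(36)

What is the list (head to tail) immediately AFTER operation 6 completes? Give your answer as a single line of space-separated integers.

After 1 (next): list=[7, 6, 4, 3, 9] cursor@6
After 2 (next): list=[7, 6, 4, 3, 9] cursor@4
After 3 (insert_before(82)): list=[7, 6, 82, 4, 3, 9] cursor@4
After 4 (delete_current): list=[7, 6, 82, 3, 9] cursor@3
After 5 (next): list=[7, 6, 82, 3, 9] cursor@9
After 6 (insert_before(32)): list=[7, 6, 82, 3, 32, 9] cursor@9

Answer: 7 6 82 3 32 9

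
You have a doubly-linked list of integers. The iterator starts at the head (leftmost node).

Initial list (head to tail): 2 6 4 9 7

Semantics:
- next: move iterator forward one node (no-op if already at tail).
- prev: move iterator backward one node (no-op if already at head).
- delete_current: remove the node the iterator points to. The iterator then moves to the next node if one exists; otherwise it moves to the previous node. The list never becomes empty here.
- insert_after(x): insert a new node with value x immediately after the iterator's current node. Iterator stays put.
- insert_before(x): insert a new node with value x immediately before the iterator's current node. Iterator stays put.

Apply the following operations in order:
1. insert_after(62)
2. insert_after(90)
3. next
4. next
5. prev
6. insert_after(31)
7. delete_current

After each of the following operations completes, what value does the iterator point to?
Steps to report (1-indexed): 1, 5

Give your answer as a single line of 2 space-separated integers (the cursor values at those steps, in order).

After 1 (insert_after(62)): list=[2, 62, 6, 4, 9, 7] cursor@2
After 2 (insert_after(90)): list=[2, 90, 62, 6, 4, 9, 7] cursor@2
After 3 (next): list=[2, 90, 62, 6, 4, 9, 7] cursor@90
After 4 (next): list=[2, 90, 62, 6, 4, 9, 7] cursor@62
After 5 (prev): list=[2, 90, 62, 6, 4, 9, 7] cursor@90
After 6 (insert_after(31)): list=[2, 90, 31, 62, 6, 4, 9, 7] cursor@90
After 7 (delete_current): list=[2, 31, 62, 6, 4, 9, 7] cursor@31

Answer: 2 90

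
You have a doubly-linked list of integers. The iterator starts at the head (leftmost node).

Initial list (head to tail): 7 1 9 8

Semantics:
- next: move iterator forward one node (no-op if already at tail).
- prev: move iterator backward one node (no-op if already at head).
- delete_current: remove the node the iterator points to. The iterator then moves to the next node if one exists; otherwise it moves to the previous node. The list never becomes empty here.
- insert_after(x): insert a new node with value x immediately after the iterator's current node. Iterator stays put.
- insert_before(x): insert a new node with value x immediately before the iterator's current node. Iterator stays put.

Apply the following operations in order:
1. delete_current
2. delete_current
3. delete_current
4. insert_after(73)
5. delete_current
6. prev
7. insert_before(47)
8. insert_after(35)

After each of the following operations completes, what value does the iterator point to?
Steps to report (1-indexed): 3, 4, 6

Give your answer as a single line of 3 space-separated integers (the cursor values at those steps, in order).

Answer: 8 8 73

Derivation:
After 1 (delete_current): list=[1, 9, 8] cursor@1
After 2 (delete_current): list=[9, 8] cursor@9
After 3 (delete_current): list=[8] cursor@8
After 4 (insert_after(73)): list=[8, 73] cursor@8
After 5 (delete_current): list=[73] cursor@73
After 6 (prev): list=[73] cursor@73
After 7 (insert_before(47)): list=[47, 73] cursor@73
After 8 (insert_after(35)): list=[47, 73, 35] cursor@73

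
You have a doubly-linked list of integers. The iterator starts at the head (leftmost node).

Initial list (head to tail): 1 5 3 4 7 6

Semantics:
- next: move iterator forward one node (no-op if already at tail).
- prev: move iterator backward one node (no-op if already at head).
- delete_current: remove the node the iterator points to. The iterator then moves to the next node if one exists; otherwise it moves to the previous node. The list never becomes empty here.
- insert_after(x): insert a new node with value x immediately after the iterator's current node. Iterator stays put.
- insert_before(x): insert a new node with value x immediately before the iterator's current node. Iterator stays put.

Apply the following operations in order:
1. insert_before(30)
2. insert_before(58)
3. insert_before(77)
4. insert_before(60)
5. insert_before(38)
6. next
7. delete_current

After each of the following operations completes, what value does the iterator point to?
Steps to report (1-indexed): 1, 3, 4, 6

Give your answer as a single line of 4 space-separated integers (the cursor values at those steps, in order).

After 1 (insert_before(30)): list=[30, 1, 5, 3, 4, 7, 6] cursor@1
After 2 (insert_before(58)): list=[30, 58, 1, 5, 3, 4, 7, 6] cursor@1
After 3 (insert_before(77)): list=[30, 58, 77, 1, 5, 3, 4, 7, 6] cursor@1
After 4 (insert_before(60)): list=[30, 58, 77, 60, 1, 5, 3, 4, 7, 6] cursor@1
After 5 (insert_before(38)): list=[30, 58, 77, 60, 38, 1, 5, 3, 4, 7, 6] cursor@1
After 6 (next): list=[30, 58, 77, 60, 38, 1, 5, 3, 4, 7, 6] cursor@5
After 7 (delete_current): list=[30, 58, 77, 60, 38, 1, 3, 4, 7, 6] cursor@3

Answer: 1 1 1 5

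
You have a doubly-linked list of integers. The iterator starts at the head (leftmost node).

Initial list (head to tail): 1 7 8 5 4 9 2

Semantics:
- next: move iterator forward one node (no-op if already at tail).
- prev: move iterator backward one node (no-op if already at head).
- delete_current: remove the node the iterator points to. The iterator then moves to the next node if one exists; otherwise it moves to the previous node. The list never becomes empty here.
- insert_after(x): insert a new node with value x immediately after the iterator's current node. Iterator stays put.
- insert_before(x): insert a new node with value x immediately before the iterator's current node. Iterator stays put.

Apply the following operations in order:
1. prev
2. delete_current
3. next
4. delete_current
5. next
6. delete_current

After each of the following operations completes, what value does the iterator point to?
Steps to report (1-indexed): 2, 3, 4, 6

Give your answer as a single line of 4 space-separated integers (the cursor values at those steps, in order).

Answer: 7 8 5 9

Derivation:
After 1 (prev): list=[1, 7, 8, 5, 4, 9, 2] cursor@1
After 2 (delete_current): list=[7, 8, 5, 4, 9, 2] cursor@7
After 3 (next): list=[7, 8, 5, 4, 9, 2] cursor@8
After 4 (delete_current): list=[7, 5, 4, 9, 2] cursor@5
After 5 (next): list=[7, 5, 4, 9, 2] cursor@4
After 6 (delete_current): list=[7, 5, 9, 2] cursor@9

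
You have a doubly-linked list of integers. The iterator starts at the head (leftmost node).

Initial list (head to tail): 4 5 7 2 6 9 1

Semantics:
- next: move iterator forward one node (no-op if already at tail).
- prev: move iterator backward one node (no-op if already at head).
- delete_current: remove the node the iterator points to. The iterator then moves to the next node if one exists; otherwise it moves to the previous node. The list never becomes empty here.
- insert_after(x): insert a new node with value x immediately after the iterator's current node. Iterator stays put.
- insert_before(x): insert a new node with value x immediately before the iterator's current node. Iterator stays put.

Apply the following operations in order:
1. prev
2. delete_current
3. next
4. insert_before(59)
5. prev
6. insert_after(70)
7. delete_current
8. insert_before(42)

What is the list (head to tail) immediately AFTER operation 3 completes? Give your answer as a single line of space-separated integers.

Answer: 5 7 2 6 9 1

Derivation:
After 1 (prev): list=[4, 5, 7, 2, 6, 9, 1] cursor@4
After 2 (delete_current): list=[5, 7, 2, 6, 9, 1] cursor@5
After 3 (next): list=[5, 7, 2, 6, 9, 1] cursor@7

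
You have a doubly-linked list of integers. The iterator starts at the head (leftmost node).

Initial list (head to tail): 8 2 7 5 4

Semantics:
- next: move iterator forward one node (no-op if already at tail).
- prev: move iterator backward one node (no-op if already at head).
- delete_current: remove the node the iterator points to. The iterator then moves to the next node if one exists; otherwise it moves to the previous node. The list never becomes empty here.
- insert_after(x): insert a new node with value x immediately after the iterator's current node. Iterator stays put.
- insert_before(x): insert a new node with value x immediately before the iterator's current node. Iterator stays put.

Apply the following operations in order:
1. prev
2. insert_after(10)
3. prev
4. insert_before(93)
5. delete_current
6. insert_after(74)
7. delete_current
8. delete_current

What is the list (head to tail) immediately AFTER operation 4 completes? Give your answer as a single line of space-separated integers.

Answer: 93 8 10 2 7 5 4

Derivation:
After 1 (prev): list=[8, 2, 7, 5, 4] cursor@8
After 2 (insert_after(10)): list=[8, 10, 2, 7, 5, 4] cursor@8
After 3 (prev): list=[8, 10, 2, 7, 5, 4] cursor@8
After 4 (insert_before(93)): list=[93, 8, 10, 2, 7, 5, 4] cursor@8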